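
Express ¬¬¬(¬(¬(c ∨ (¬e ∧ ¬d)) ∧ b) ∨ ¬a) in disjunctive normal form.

(¬c ∧ e ∧ b ∧ a) ∨ (¬c ∧ d ∧ b ∧ a)

¬¬¬(¬(¬(c ∨ (¬e ∧ ¬d)) ∧ b) ∨ ¬a)
≡ ¬(¬(¬(c ∨ (¬e ∧ ¬d)) ∧ b) ∨ ¬a)   — double negation
≡ ¬¬(¬(c ∨ (¬e ∧ ¬d)) ∧ b) ∧ ¬¬a   — De Morgan
≡ ¬(c ∨ (¬e ∧ ¬d)) ∧ b ∧ ¬¬a   — double negation
≡ ¬c ∧ ¬(¬e ∧ ¬d) ∧ b ∧ ¬¬a   — De Morgan
≡ ¬c ∧ (¬¬e ∨ ¬¬d) ∧ b ∧ ¬¬a   — De Morgan
≡ ¬c ∧ (e ∨ ¬¬d) ∧ b ∧ ¬¬a   — double negation
≡ ¬c ∧ (e ∨ d) ∧ b ∧ ¬¬a   — double negation
≡ ¬c ∧ (e ∨ d) ∧ b ∧ a   — double negation
≡ (¬c ∧ e ∧ b ∧ a) ∨ (¬c ∧ d ∧ b ∧ a)   — distribute ∧ over ∨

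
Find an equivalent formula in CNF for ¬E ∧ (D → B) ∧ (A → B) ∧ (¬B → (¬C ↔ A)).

¬E ∧ (D → B) ∧ (A → B) ∧ (¬B → (¬C ↔ A))
≡ ¬E ∧ (¬D ∨ B) ∧ (A → B) ∧ (¬B → (¬C ↔ A))   [eliminate →]
≡ ¬E ∧ (¬D ∨ B) ∧ (¬A ∨ B) ∧ (¬B → (¬C ↔ A))   [eliminate →]
≡ ¬E ∧ (¬D ∨ B) ∧ (¬A ∨ B) ∧ (¬¬B ∨ (¬C ↔ A))   [eliminate →]
≡ ¬E ∧ (¬D ∨ B) ∧ (¬A ∨ B) ∧ (¬¬B ∨ ((¬C → A) ∧ (A → ¬C)))   [eliminate ↔]
≡ ¬E ∧ (¬D ∨ B) ∧ (¬A ∨ B) ∧ (¬¬B ∨ ((¬¬C ∨ A) ∧ (A → ¬C)))   [eliminate →]
≡ ¬E ∧ (¬D ∨ B) ∧ (¬A ∨ B) ∧ (¬¬B ∨ ((¬¬C ∨ A) ∧ (¬A ∨ ¬C)))   [eliminate →]
≡ ¬E ∧ (¬D ∨ B) ∧ (¬A ∨ B) ∧ (B ∨ ((¬¬C ∨ A) ∧ (¬A ∨ ¬C)))   [double negation]
≡ ¬E ∧ (¬D ∨ B) ∧ (¬A ∨ B) ∧ (B ∨ ((C ∨ A) ∧ (¬A ∨ ¬C)))   [double negation]
≡ ¬E ∧ (¬D ∨ B) ∧ (¬A ∨ B) ∧ (B ∨ C ∨ A) ∧ (B ∨ ¬A ∨ ¬C)   [distribute ∨ over ∧]
≡ ¬E ∧ (¬D ∨ B) ∧ (¬A ∨ B) ∧ (B ∨ C ∨ A)   [simplify]

¬E ∧ (¬D ∨ B) ∧ (¬A ∨ B) ∧ (B ∨ C ∨ A)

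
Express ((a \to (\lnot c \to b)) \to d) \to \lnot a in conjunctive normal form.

((a \to (\lnot c \to b)) \to d) \to \lnot a
= \lnot ((a \to (\lnot c \to b)) \to d) \lor \lnot a   — eliminate \to
= \lnot (\lnot (a \to (\lnot c \to b)) \lor d) \lor \lnot a   — eliminate \to
= \lnot (\lnot (\lnot a \lor (\lnot c \to b)) \lor d) \lor \lnot a   — eliminate \to
= \lnot (\lnot (\lnot a \lor \lnot \lnot c \lor b) \lor d) \lor \lnot a   — eliminate \to
= (\lnot \lnot (\lnot a \lor \lnot \lnot c \lor b) \land \lnot d) \lor \lnot a   — De Morgan
= ((\lnot a \lor \lnot \lnot c \lor b) \land \lnot d) \lor \lnot a   — double negation
= ((\lnot a \lor c \lor b) \land \lnot d) \lor \lnot a   — double negation
= (\lnot a \lor c \lor b \lor \lnot a) \land (\lnot d \lor \lnot a)   — distribute \lor over \land
= (\lnot a \lor c \lor b) \land (\lnot d \lor \lnot a)   — simplify

(\lnot a \lor c \lor b) \land (\lnot d \lor \lnot a)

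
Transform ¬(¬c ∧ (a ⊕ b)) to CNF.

¬(¬c ∧ (a ⊕ b))
⇔ ¬(¬c ∧ (a ∨ b) ∧ ¬(a ∧ b))   [expand ⊕]
⇔ ¬¬c ∨ ¬(a ∨ b) ∨ ¬¬(a ∧ b)   [De Morgan]
⇔ c ∨ ¬(a ∨ b) ∨ ¬¬(a ∧ b)   [double negation]
⇔ c ∨ (¬a ∧ ¬b) ∨ ¬¬(a ∧ b)   [De Morgan]
⇔ c ∨ (¬a ∧ ¬b) ∨ (a ∧ b)   [double negation]
⇔ (c ∨ ¬a ∨ a) ∧ (c ∨ ¬a ∨ b) ∧ (c ∨ ¬b ∨ a) ∧ (c ∨ ¬b ∨ b)   [distribute ∨ over ∧]
⇔ (c ∨ ¬a ∨ b) ∧ (c ∨ ¬b ∨ a)   [simplify]

(c ∨ ¬a ∨ b) ∧ (c ∨ ¬b ∨ a)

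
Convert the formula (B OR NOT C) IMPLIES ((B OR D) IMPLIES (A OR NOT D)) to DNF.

(B OR NOT C) IMPLIES ((B OR D) IMPLIES (A OR NOT D))
⇔ NOT (B OR NOT C) OR ((B OR D) IMPLIES (A OR NOT D))   (eliminate IMPLIES)
⇔ NOT (B OR NOT C) OR NOT (B OR D) OR A OR NOT D   (eliminate IMPLIES)
⇔ (NOT B AND NOT NOT C) OR NOT (B OR D) OR A OR NOT D   (De Morgan)
⇔ (NOT B AND C) OR NOT (B OR D) OR A OR NOT D   (double negation)
⇔ (NOT B AND C) OR (NOT B AND NOT D) OR A OR NOT D   (De Morgan)
⇔ (NOT B AND C) OR A OR NOT D   (simplify)

(NOT B AND C) OR A OR NOT D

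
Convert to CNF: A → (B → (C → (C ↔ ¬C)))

A → (B → (C → (C ↔ ¬C)))
= ¬A ∨ (B → (C → (C ↔ ¬C)))
= ¬A ∨ ¬B ∨ (C → (C ↔ ¬C))
= ¬A ∨ ¬B ∨ ¬C ∨ (C ↔ ¬C)
= ¬A ∨ ¬B ∨ ¬C ∨ ((C → ¬C) ∧ (¬C → C))
= ¬A ∨ ¬B ∨ ¬C ∨ ((¬C ∨ ¬C) ∧ (¬C → C))
= ¬A ∨ ¬B ∨ ¬C ∨ ((¬C ∨ ¬C) ∧ (¬¬C ∨ C))
= ¬A ∨ ¬B ∨ ¬C ∨ ((¬C ∨ ¬C) ∧ (C ∨ C))
= (¬A ∨ ¬B ∨ ¬C ∨ ¬C ∨ ¬C) ∧ (¬A ∨ ¬B ∨ ¬C ∨ C ∨ C)
= ¬A ∨ ¬B ∨ ¬C

¬A ∨ ¬B ∨ ¬C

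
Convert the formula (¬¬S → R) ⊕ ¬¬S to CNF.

(¬¬S → R) ⊕ ¬¬S
≡ ((¬¬S → R) ∨ ¬¬S) ∧ ¬((¬¬S → R) ∧ ¬¬S)   [expand ⊕]
≡ (¬¬¬S ∨ R ∨ ¬¬S) ∧ ¬((¬¬S → R) ∧ ¬¬S)   [eliminate →]
≡ (¬¬¬S ∨ R ∨ ¬¬S) ∧ ¬((¬¬¬S ∨ R) ∧ ¬¬S)   [eliminate →]
≡ (¬S ∨ R ∨ ¬¬S) ∧ ¬((¬¬¬S ∨ R) ∧ ¬¬S)   [double negation]
≡ (¬S ∨ R ∨ S) ∧ ¬((¬¬¬S ∨ R) ∧ ¬¬S)   [double negation]
≡ (¬S ∨ R ∨ S) ∧ (¬(¬¬¬S ∨ R) ∨ ¬¬¬S)   [De Morgan]
≡ (¬S ∨ R ∨ S) ∧ ((¬¬¬¬S ∧ ¬R) ∨ ¬¬¬S)   [De Morgan]
≡ (¬S ∨ R ∨ S) ∧ ((¬¬S ∧ ¬R) ∨ ¬¬¬S)   [double negation]
≡ (¬S ∨ R ∨ S) ∧ ((S ∧ ¬R) ∨ ¬¬¬S)   [double negation]
≡ (¬S ∨ R ∨ S) ∧ ((S ∧ ¬R) ∨ ¬S)   [double negation]
≡ (¬S ∨ R ∨ S) ∧ (S ∨ ¬S) ∧ (¬R ∨ ¬S)   [distribute ∨ over ∧]
≡ ¬R ∨ ¬S   [simplify]

¬R ∨ ¬S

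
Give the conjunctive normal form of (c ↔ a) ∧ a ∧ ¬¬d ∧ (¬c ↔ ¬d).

(¬a ∨ c) ∧ a ∧ d ∧ (c ∨ ¬d)

(c ↔ a) ∧ a ∧ ¬¬d ∧ (¬c ↔ ¬d)
≡ (c → a) ∧ (a → c) ∧ a ∧ ¬¬d ∧ (¬c ↔ ¬d)   [eliminate ↔]
≡ (¬c ∨ a) ∧ (a → c) ∧ a ∧ ¬¬d ∧ (¬c ↔ ¬d)   [eliminate →]
≡ (¬c ∨ a) ∧ (¬a ∨ c) ∧ a ∧ ¬¬d ∧ (¬c ↔ ¬d)   [eliminate →]
≡ (¬c ∨ a) ∧ (¬a ∨ c) ∧ a ∧ ¬¬d ∧ (¬c → ¬d) ∧ (¬d → ¬c)   [eliminate ↔]
≡ (¬c ∨ a) ∧ (¬a ∨ c) ∧ a ∧ ¬¬d ∧ (¬¬c ∨ ¬d) ∧ (¬d → ¬c)   [eliminate →]
≡ (¬c ∨ a) ∧ (¬a ∨ c) ∧ a ∧ ¬¬d ∧ (¬¬c ∨ ¬d) ∧ (¬¬d ∨ ¬c)   [eliminate →]
≡ (¬c ∨ a) ∧ (¬a ∨ c) ∧ a ∧ d ∧ (¬¬c ∨ ¬d) ∧ (¬¬d ∨ ¬c)   [double negation]
≡ (¬c ∨ a) ∧ (¬a ∨ c) ∧ a ∧ d ∧ (c ∨ ¬d) ∧ (¬¬d ∨ ¬c)   [double negation]
≡ (¬c ∨ a) ∧ (¬a ∨ c) ∧ a ∧ d ∧ (c ∨ ¬d) ∧ (d ∨ ¬c)   [double negation]
≡ (¬a ∨ c) ∧ a ∧ d ∧ (c ∨ ¬d)   [simplify]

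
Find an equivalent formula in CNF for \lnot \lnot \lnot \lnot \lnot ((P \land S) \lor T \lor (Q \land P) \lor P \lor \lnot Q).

\lnot T \land \lnot P \land Q

\lnot \lnot \lnot \lnot \lnot ((P \land S) \lor T \lor (Q \land P) \lor P \lor \lnot Q)
≡ \lnot \lnot \lnot ((P \land S) \lor T \lor (Q \land P) \lor P \lor \lnot Q)
≡ \lnot ((P \land S) \lor T \lor (Q \land P) \lor P \lor \lnot Q)
≡ \lnot (P \land S) \land \lnot T \land \lnot (Q \land P) \land \lnot P \land \lnot \lnot Q
≡ (\lnot P \lor \lnot S) \land \lnot T \land \lnot (Q \land P) \land \lnot P \land \lnot \lnot Q
≡ (\lnot P \lor \lnot S) \land \lnot T \land (\lnot Q \lor \lnot P) \land \lnot P \land \lnot \lnot Q
≡ (\lnot P \lor \lnot S) \land \lnot T \land (\lnot Q \lor \lnot P) \land \lnot P \land Q
≡ \lnot T \land \lnot P \land Q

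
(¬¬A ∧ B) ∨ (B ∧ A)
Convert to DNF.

(¬¬A ∧ B) ∨ (B ∧ A)
≡ (A ∧ B) ∨ (B ∧ A)   (double negation)
≡ A ∧ B   (simplify)

A ∧ B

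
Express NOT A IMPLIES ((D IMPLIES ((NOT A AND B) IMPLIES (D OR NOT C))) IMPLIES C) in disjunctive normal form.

NOT A IMPLIES ((D IMPLIES ((NOT A AND B) IMPLIES (D OR NOT C))) IMPLIES C)
≡ NOT NOT A OR ((D IMPLIES ((NOT A AND B) IMPLIES (D OR NOT C))) IMPLIES C)   [eliminate IMPLIES]
≡ NOT NOT A OR NOT (D IMPLIES ((NOT A AND B) IMPLIES (D OR NOT C))) OR C   [eliminate IMPLIES]
≡ NOT NOT A OR NOT (NOT D OR ((NOT A AND B) IMPLIES (D OR NOT C))) OR C   [eliminate IMPLIES]
≡ NOT NOT A OR NOT (NOT D OR NOT (NOT A AND B) OR D OR NOT C) OR C   [eliminate IMPLIES]
≡ A OR NOT (NOT D OR NOT (NOT A AND B) OR D OR NOT C) OR C   [double negation]
≡ A OR (NOT NOT D AND NOT NOT (NOT A AND B) AND NOT D AND NOT NOT C) OR C   [De Morgan]
≡ A OR (D AND NOT NOT (NOT A AND B) AND NOT D AND NOT NOT C) OR C   [double negation]
≡ A OR (D AND NOT A AND B AND NOT D AND NOT NOT C) OR C   [double negation]
≡ A OR (D AND NOT A AND B AND NOT D AND C) OR C   [double negation]
≡ A OR C   [simplify]

A OR C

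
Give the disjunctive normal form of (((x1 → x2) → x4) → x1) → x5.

x4 ∧ ¬x1 ∨ x5

(((x1 → x2) → x4) → x1) → x5
= ¬(((x1 → x2) → x4) → x1) ∨ x5   [eliminate →]
= ¬(¬((x1 → x2) → x4) ∨ x1) ∨ x5   [eliminate →]
= ¬(¬(¬(x1 → x2) ∨ x4) ∨ x1) ∨ x5   [eliminate →]
= ¬(¬(¬(¬x1 ∨ x2) ∨ x4) ∨ x1) ∨ x5   [eliminate →]
= ¬¬(¬(¬x1 ∨ x2) ∨ x4) ∧ ¬x1 ∨ x5   [De Morgan]
= (¬(¬x1 ∨ x2) ∨ x4) ∧ ¬x1 ∨ x5   [double negation]
= (¬¬x1 ∧ ¬x2 ∨ x4) ∧ ¬x1 ∨ x5   [De Morgan]
= (x1 ∧ ¬x2 ∨ x4) ∧ ¬x1 ∨ x5   [double negation]
= x1 ∧ ¬x2 ∧ ¬x1 ∨ x4 ∧ ¬x1 ∨ x5   [distribute ∧ over ∨]
= x4 ∧ ¬x1 ∨ x5   [simplify]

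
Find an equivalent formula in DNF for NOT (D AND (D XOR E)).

NOT D OR (E AND D)

NOT (D AND (D XOR E))
⇔ NOT (D AND ((D AND NOT E) OR (NOT D AND E)))   (expand XOR)
⇔ NOT D OR NOT ((D AND NOT E) OR (NOT D AND E))   (De Morgan)
⇔ NOT D OR (NOT (D AND NOT E) AND NOT (NOT D AND E))   (De Morgan)
⇔ NOT D OR ((NOT D OR NOT NOT E) AND NOT (NOT D AND E))   (De Morgan)
⇔ NOT D OR ((NOT D OR E) AND NOT (NOT D AND E))   (double negation)
⇔ NOT D OR ((NOT D OR E) AND (NOT NOT D OR NOT E))   (De Morgan)
⇔ NOT D OR ((NOT D OR E) AND (D OR NOT E))   (double negation)
⇔ NOT D OR (NOT D AND D) OR (NOT D AND NOT E) OR (E AND D) OR (E AND NOT E)   (distribute AND over OR)
⇔ NOT D OR (E AND D)   (simplify)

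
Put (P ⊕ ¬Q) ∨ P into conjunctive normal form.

P ∨ ¬Q

(P ⊕ ¬Q) ∨ P
≡ ((P ∨ ¬Q) ∧ ¬(P ∧ ¬Q)) ∨ P   — expand ⊕
≡ ((P ∨ ¬Q) ∧ (¬P ∨ ¬¬Q)) ∨ P   — De Morgan
≡ ((P ∨ ¬Q) ∧ (¬P ∨ Q)) ∨ P   — double negation
≡ (P ∨ ¬Q ∨ P) ∧ (¬P ∨ Q ∨ P)   — distribute ∨ over ∧
≡ P ∨ ¬Q   — simplify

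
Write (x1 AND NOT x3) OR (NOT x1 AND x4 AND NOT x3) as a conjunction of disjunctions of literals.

(x1 AND NOT x3) OR (NOT x1 AND x4 AND NOT x3)
≡ (x1 OR NOT x1) AND (x1 OR x4) AND (x1 OR NOT x3) AND (NOT x3 OR NOT x1) AND (NOT x3 OR x4) AND (NOT x3 OR NOT x3)   (distribute OR over AND)
≡ (x1 OR x4) AND NOT x3   (simplify)

(x1 OR x4) AND NOT x3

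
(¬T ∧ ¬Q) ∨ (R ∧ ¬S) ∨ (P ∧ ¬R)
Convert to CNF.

(¬T ∨ R ∨ P) ∧ (¬T ∨ ¬S ∨ P) ∧ (¬T ∨ ¬S ∨ ¬R) ∧ (¬Q ∨ R ∨ P) ∧ (¬Q ∨ ¬S ∨ P) ∧ (¬Q ∨ ¬S ∨ ¬R)

(¬T ∧ ¬Q) ∨ (R ∧ ¬S) ∨ (P ∧ ¬R)
⇔ (¬T ∨ R ∨ P) ∧ (¬T ∨ R ∨ ¬R) ∧ (¬T ∨ ¬S ∨ P) ∧ (¬T ∨ ¬S ∨ ¬R) ∧ (¬Q ∨ R ∨ P) ∧ (¬Q ∨ R ∨ ¬R) ∧ (¬Q ∨ ¬S ∨ P) ∧ (¬Q ∨ ¬S ∨ ¬R)   (distribute ∨ over ∧)
⇔ (¬T ∨ R ∨ P) ∧ (¬T ∨ ¬S ∨ P) ∧ (¬T ∨ ¬S ∨ ¬R) ∧ (¬Q ∨ R ∨ P) ∧ (¬Q ∨ ¬S ∨ P) ∧ (¬Q ∨ ¬S ∨ ¬R)   (simplify)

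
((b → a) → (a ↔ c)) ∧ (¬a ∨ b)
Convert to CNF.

((b → a) → (a ↔ c)) ∧ (¬a ∨ b)
= (¬(b → a) ∨ (a ↔ c)) ∧ (¬a ∨ b)   (eliminate →)
= (¬(¬b ∨ a) ∨ (a ↔ c)) ∧ (¬a ∨ b)   (eliminate →)
= (¬(¬b ∨ a) ∨ ((a → c) ∧ (c → a))) ∧ (¬a ∨ b)   (eliminate ↔)
= (¬(¬b ∨ a) ∨ ((¬a ∨ c) ∧ (c → a))) ∧ (¬a ∨ b)   (eliminate →)
= (¬(¬b ∨ a) ∨ ((¬a ∨ c) ∧ (¬c ∨ a))) ∧ (¬a ∨ b)   (eliminate →)
= ((¬¬b ∧ ¬a) ∨ ((¬a ∨ c) ∧ (¬c ∨ a))) ∧ (¬a ∨ b)   (De Morgan)
= ((b ∧ ¬a) ∨ ((¬a ∨ c) ∧ (¬c ∨ a))) ∧ (¬a ∨ b)   (double negation)
= (b ∨ ¬a ∨ c) ∧ (b ∨ ¬c ∨ a) ∧ (¬a ∨ ¬a ∨ c) ∧ (¬a ∨ ¬c ∨ a) ∧ (¬a ∨ b)   (distribute ∨ over ∧)
= (b ∨ ¬c ∨ a) ∧ (¬a ∨ c) ∧ (¬a ∨ b)   (simplify)

(b ∨ ¬c ∨ a) ∧ (¬a ∨ c) ∧ (¬a ∨ b)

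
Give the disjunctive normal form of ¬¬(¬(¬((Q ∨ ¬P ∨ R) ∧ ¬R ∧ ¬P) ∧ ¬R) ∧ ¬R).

¬¬(¬(¬((Q ∨ ¬P ∨ R) ∧ ¬R ∧ ¬P) ∧ ¬R) ∧ ¬R)
= ¬(¬((Q ∨ ¬P ∨ R) ∧ ¬R ∧ ¬P) ∧ ¬R) ∧ ¬R   — double negation
= (¬¬((Q ∨ ¬P ∨ R) ∧ ¬R ∧ ¬P) ∨ ¬¬R) ∧ ¬R   — De Morgan
= (((Q ∨ ¬P ∨ R) ∧ ¬R ∧ ¬P) ∨ ¬¬R) ∧ ¬R   — double negation
= (((Q ∨ ¬P ∨ R) ∧ ¬R ∧ ¬P) ∨ R) ∧ ¬R   — double negation
= (Q ∧ ¬R ∧ ¬P ∧ ¬R) ∨ (¬P ∧ ¬R ∧ ¬P ∧ ¬R) ∨ (R ∧ ¬R ∧ ¬P ∧ ¬R) ∨ (R ∧ ¬R)   — distribute ∧ over ∨
= ¬P ∧ ¬R   — simplify

¬P ∧ ¬R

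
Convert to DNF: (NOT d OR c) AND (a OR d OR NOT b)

(NOT d OR c) AND (a OR d OR NOT b)
≡ (NOT d AND a) OR (NOT d AND d) OR (NOT d AND NOT b) OR (c AND a) OR (c AND d) OR (c AND NOT b)   [distribute AND over OR]
≡ (NOT d AND a) OR (NOT d AND NOT b) OR (c AND a) OR (c AND d) OR (c AND NOT b)   [simplify]

(NOT d AND a) OR (NOT d AND NOT b) OR (c AND a) OR (c AND d) OR (c AND NOT b)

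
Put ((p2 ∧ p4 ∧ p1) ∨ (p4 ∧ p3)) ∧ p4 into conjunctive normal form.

((p2 ∧ p4 ∧ p1) ∨ (p4 ∧ p3)) ∧ p4
≡ (p2 ∨ p4) ∧ (p2 ∨ p3) ∧ (p4 ∨ p4) ∧ (p4 ∨ p3) ∧ (p1 ∨ p4) ∧ (p1 ∨ p3) ∧ p4   [distribute ∨ over ∧]
≡ (p2 ∨ p3) ∧ p4 ∧ (p1 ∨ p3)   [simplify]

(p2 ∨ p3) ∧ p4 ∧ (p1 ∨ p3)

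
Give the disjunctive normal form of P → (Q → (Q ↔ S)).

P → (Q → (Q ↔ S))
≡ ¬P ∨ (Q → (Q ↔ S))   [eliminate →]
≡ ¬P ∨ ¬Q ∨ (Q ↔ S)   [eliminate →]
≡ ¬P ∨ ¬Q ∨ ((Q → S) ∧ (S → Q))   [eliminate ↔]
≡ ¬P ∨ ¬Q ∨ ((¬Q ∨ S) ∧ (S → Q))   [eliminate →]
≡ ¬P ∨ ¬Q ∨ ((¬Q ∨ S) ∧ (¬S ∨ Q))   [eliminate →]
≡ ¬P ∨ ¬Q ∨ (¬Q ∧ ¬S) ∨ (¬Q ∧ Q) ∨ (S ∧ ¬S) ∨ (S ∧ Q)   [distribute ∧ over ∨]
≡ ¬P ∨ ¬Q ∨ (S ∧ Q)   [simplify]

¬P ∨ ¬Q ∨ (S ∧ Q)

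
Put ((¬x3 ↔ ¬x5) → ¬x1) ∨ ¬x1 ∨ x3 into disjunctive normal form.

((¬x3 ↔ ¬x5) → ¬x1) ∨ ¬x1 ∨ x3
⇔ ¬(¬x3 ↔ ¬x5) ∨ ¬x1 ∨ ¬x1 ∨ x3   [eliminate →]
⇔ ¬((¬x3 → ¬x5) ∧ (¬x5 → ¬x3)) ∨ ¬x1 ∨ ¬x1 ∨ x3   [eliminate ↔]
⇔ ¬((¬¬x3 ∨ ¬x5) ∧ (¬x5 → ¬x3)) ∨ ¬x1 ∨ ¬x1 ∨ x3   [eliminate →]
⇔ ¬((¬¬x3 ∨ ¬x5) ∧ (¬¬x5 ∨ ¬x3)) ∨ ¬x1 ∨ ¬x1 ∨ x3   [eliminate →]
⇔ ¬(¬¬x3 ∨ ¬x5) ∨ ¬(¬¬x5 ∨ ¬x3) ∨ ¬x1 ∨ ¬x1 ∨ x3   [De Morgan]
⇔ (¬¬¬x3 ∧ ¬¬x5) ∨ ¬(¬¬x5 ∨ ¬x3) ∨ ¬x1 ∨ ¬x1 ∨ x3   [De Morgan]
⇔ (¬x3 ∧ ¬¬x5) ∨ ¬(¬¬x5 ∨ ¬x3) ∨ ¬x1 ∨ ¬x1 ∨ x3   [double negation]
⇔ (¬x3 ∧ x5) ∨ ¬(¬¬x5 ∨ ¬x3) ∨ ¬x1 ∨ ¬x1 ∨ x3   [double negation]
⇔ (¬x3 ∧ x5) ∨ (¬¬¬x5 ∧ ¬¬x3) ∨ ¬x1 ∨ ¬x1 ∨ x3   [De Morgan]
⇔ (¬x3 ∧ x5) ∨ (¬x5 ∧ ¬¬x3) ∨ ¬x1 ∨ ¬x1 ∨ x3   [double negation]
⇔ (¬x3 ∧ x5) ∨ (¬x5 ∧ x3) ∨ ¬x1 ∨ ¬x1 ∨ x3   [double negation]
⇔ (¬x3 ∧ x5) ∨ ¬x1 ∨ x3   [simplify]

(¬x3 ∧ x5) ∨ ¬x1 ∨ x3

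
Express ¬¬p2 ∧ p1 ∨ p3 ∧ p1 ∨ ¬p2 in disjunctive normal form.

¬¬p2 ∧ p1 ∨ p3 ∧ p1 ∨ ¬p2
≡ p2 ∧ p1 ∨ p3 ∧ p1 ∨ ¬p2   — double negation

p2 ∧ p1 ∨ p3 ∧ p1 ∨ ¬p2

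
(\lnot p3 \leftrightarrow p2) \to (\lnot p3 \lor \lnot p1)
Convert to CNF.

(\lnot p3 \leftrightarrow p2) \to (\lnot p3 \lor \lnot p1)
≡ \lnot (\lnot p3 \leftrightarrow p2) \lor \lnot p3 \lor \lnot p1   — eliminate \to
≡ \lnot ((\lnot p3 \to p2) \land (p2 \to \lnot p3)) \lor \lnot p3 \lor \lnot p1   — eliminate \leftrightarrow
≡ \lnot ((\lnot \lnot p3 \lor p2) \land (p2 \to \lnot p3)) \lor \lnot p3 \lor \lnot p1   — eliminate \to
≡ \lnot ((\lnot \lnot p3 \lor p2) \land (\lnot p2 \lor \lnot p3)) \lor \lnot p3 \lor \lnot p1   — eliminate \to
≡ \lnot (\lnot \lnot p3 \lor p2) \lor \lnot (\lnot p2 \lor \lnot p3) \lor \lnot p3 \lor \lnot p1   — De Morgan
≡ (\lnot \lnot \lnot p3 \land \lnot p2) \lor \lnot (\lnot p2 \lor \lnot p3) \lor \lnot p3 \lor \lnot p1   — De Morgan
≡ (\lnot p3 \land \lnot p2) \lor \lnot (\lnot p2 \lor \lnot p3) \lor \lnot p3 \lor \lnot p1   — double negation
≡ (\lnot p3 \land \lnot p2) \lor (\lnot \lnot p2 \land \lnot \lnot p3) \lor \lnot p3 \lor \lnot p1   — De Morgan
≡ (\lnot p3 \land \lnot p2) \lor (p2 \land \lnot \lnot p3) \lor \lnot p3 \lor \lnot p1   — double negation
≡ (\lnot p3 \land \lnot p2) \lor (p2 \land p3) \lor \lnot p3 \lor \lnot p1   — double negation
≡ (\lnot p3 \lor p2 \lor \lnot p3 \lor \lnot p1) \land (\lnot p3 \lor p3 \lor \lnot p3 \lor \lnot p1) \land (\lnot p2 \lor p2 \lor \lnot p3 \lor \lnot p1) \land (\lnot p2 \lor p3 \lor \lnot p3 \lor \lnot p1)   — distribute \lor over \land
≡ \lnot p3 \lor p2 \lor \lnot p1   — simplify

\lnot p3 \lor p2 \lor \lnot p1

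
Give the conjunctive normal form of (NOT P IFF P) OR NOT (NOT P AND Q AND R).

(NOT P IFF P) OR NOT (NOT P AND Q AND R)
⇔ ((NOT P IMPLIES P) AND (P IMPLIES NOT P)) OR NOT (NOT P AND Q AND R)   (eliminate IFF)
⇔ ((NOT NOT P OR P) AND (P IMPLIES NOT P)) OR NOT (NOT P AND Q AND R)   (eliminate IMPLIES)
⇔ ((NOT NOT P OR P) AND (NOT P OR NOT P)) OR NOT (NOT P AND Q AND R)   (eliminate IMPLIES)
⇔ ((P OR P) AND (NOT P OR NOT P)) OR NOT (NOT P AND Q AND R)   (double negation)
⇔ ((P OR P) AND (NOT P OR NOT P)) OR NOT NOT P OR NOT Q OR NOT R   (De Morgan)
⇔ ((P OR P) AND (NOT P OR NOT P)) OR P OR NOT Q OR NOT R   (double negation)
⇔ (P OR P OR P OR NOT Q OR NOT R) AND (NOT P OR NOT P OR P OR NOT Q OR NOT R)   (distribute OR over AND)
⇔ P OR NOT Q OR NOT R   (simplify)

P OR NOT Q OR NOT R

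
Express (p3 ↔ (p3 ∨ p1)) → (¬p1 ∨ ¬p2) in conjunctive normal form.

¬p3 ∨ ¬p1 ∨ ¬p2

(p3 ↔ (p3 ∨ p1)) → (¬p1 ∨ ¬p2)
≡ ¬(p3 ↔ (p3 ∨ p1)) ∨ ¬p1 ∨ ¬p2   [eliminate →]
≡ ¬((p3 → (p3 ∨ p1)) ∧ ((p3 ∨ p1) → p3)) ∨ ¬p1 ∨ ¬p2   [eliminate ↔]
≡ ¬((¬p3 ∨ p3 ∨ p1) ∧ ((p3 ∨ p1) → p3)) ∨ ¬p1 ∨ ¬p2   [eliminate →]
≡ ¬((¬p3 ∨ p3 ∨ p1) ∧ (¬(p3 ∨ p1) ∨ p3)) ∨ ¬p1 ∨ ¬p2   [eliminate →]
≡ ¬(¬p3 ∨ p3 ∨ p1) ∨ ¬(¬(p3 ∨ p1) ∨ p3) ∨ ¬p1 ∨ ¬p2   [De Morgan]
≡ (¬¬p3 ∧ ¬p3 ∧ ¬p1) ∨ ¬(¬(p3 ∨ p1) ∨ p3) ∨ ¬p1 ∨ ¬p2   [De Morgan]
≡ (p3 ∧ ¬p3 ∧ ¬p1) ∨ ¬(¬(p3 ∨ p1) ∨ p3) ∨ ¬p1 ∨ ¬p2   [double negation]
≡ (p3 ∧ ¬p3 ∧ ¬p1) ∨ (¬¬(p3 ∨ p1) ∧ ¬p3) ∨ ¬p1 ∨ ¬p2   [De Morgan]
≡ (p3 ∧ ¬p3 ∧ ¬p1) ∨ ((p3 ∨ p1) ∧ ¬p3) ∨ ¬p1 ∨ ¬p2   [double negation]
≡ (p3 ∨ p3 ∨ p1 ∨ ¬p1 ∨ ¬p2) ∧ (p3 ∨ ¬p3 ∨ ¬p1 ∨ ¬p2) ∧ (¬p3 ∨ p3 ∨ p1 ∨ ¬p1 ∨ ¬p2) ∧ (¬p3 ∨ ¬p3 ∨ ¬p1 ∨ ¬p2) ∧ (¬p1 ∨ p3 ∨ p1 ∨ ¬p1 ∨ ¬p2) ∧ (¬p1 ∨ ¬p3 ∨ ¬p1 ∨ ¬p2)   [distribute ∨ over ∧]
≡ ¬p3 ∨ ¬p1 ∨ ¬p2   [simplify]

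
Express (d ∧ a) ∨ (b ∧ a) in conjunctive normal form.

(d ∧ a) ∨ (b ∧ a)
⇔ (d ∨ b) ∧ (d ∨ a) ∧ (a ∨ b) ∧ (a ∨ a)
⇔ (d ∨ b) ∧ a

(d ∨ b) ∧ a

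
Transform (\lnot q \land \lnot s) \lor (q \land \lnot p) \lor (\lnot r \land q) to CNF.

(\lnot q \land \lnot s) \lor (q \land \lnot p) \lor (\lnot r \land q)
⇔ (\lnot q \lor q \lor \lnot r) \land (\lnot q \lor q \lor q) \land (\lnot q \lor \lnot p \lor \lnot r) \land (\lnot q \lor \lnot p \lor q) \land (\lnot s \lor q \lor \lnot r) \land (\lnot s \lor q \lor q) \land (\lnot s \lor \lnot p \lor \lnot r) \land (\lnot s \lor \lnot p \lor q)   — distribute \lor over \land
⇔ (\lnot q \lor \lnot p \lor \lnot r) \land (\lnot s \lor q) \land (\lnot s \lor \lnot p \lor \lnot r)   — simplify

(\lnot q \lor \lnot p \lor \lnot r) \land (\lnot s \lor q) \land (\lnot s \lor \lnot p \lor \lnot r)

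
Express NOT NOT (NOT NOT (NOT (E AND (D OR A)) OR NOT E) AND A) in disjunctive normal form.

NOT NOT (NOT NOT (NOT (E AND (D OR A)) OR NOT E) AND A)
≡ NOT NOT (NOT (E AND (D OR A)) OR NOT E) AND A   [double negation]
≡ (NOT (E AND (D OR A)) OR NOT E) AND A   [double negation]
≡ (NOT E OR NOT (D OR A) OR NOT E) AND A   [De Morgan]
≡ (NOT E OR (NOT D AND NOT A) OR NOT E) AND A   [De Morgan]
≡ (NOT E AND A) OR (NOT D AND NOT A AND A) OR (NOT E AND A)   [distribute AND over OR]
≡ NOT E AND A   [simplify]

NOT E AND A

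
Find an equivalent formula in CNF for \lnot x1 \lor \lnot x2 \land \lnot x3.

\lnot x1 \lor \lnot x2 \land \lnot x3
≡ (\lnot x1 \lor \lnot x2) \land (\lnot x1 \lor \lnot x3)   [distribute \lor over \land]

(\lnot x1 \lor \lnot x2) \land (\lnot x1 \lor \lnot x3)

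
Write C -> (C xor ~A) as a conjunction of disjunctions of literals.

C -> (C xor ~A)
≡ ~C | (C xor ~A)   [eliminate ->]
≡ ~C | ((C | ~A) & ~(C & ~A))   [expand xor]
≡ ~C | ((C | ~A) & (~C | ~~A))   [De Morgan]
≡ ~C | ((C | ~A) & (~C | A))   [double negation]
≡ (~C | C | ~A) & (~C | ~C | A)   [distribute | over &]
≡ ~C | A   [simplify]

~C | A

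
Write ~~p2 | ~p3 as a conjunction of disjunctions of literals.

~~p2 | ~p3
⇔ p2 | ~p3   — double negation

p2 | ~p3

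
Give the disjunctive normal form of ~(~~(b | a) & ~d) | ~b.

~(~~(b | a) & ~d) | ~b
= ~~~(b | a) | ~~d | ~b   [De Morgan]
= ~(b | a) | ~~d | ~b   [double negation]
= (~b & ~a) | ~~d | ~b   [De Morgan]
= (~b & ~a) | d | ~b   [double negation]
= d | ~b   [simplify]

d | ~b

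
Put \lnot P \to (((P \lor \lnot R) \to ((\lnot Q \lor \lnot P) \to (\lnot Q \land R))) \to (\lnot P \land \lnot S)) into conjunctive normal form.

\lnot P \to (((P \lor \lnot R) \to ((\lnot Q \lor \lnot P) \to (\lnot Q \land R))) \to (\lnot P \land \lnot S))
≡ \lnot \lnot P \lor (((P \lor \lnot R) \to ((\lnot Q \lor \lnot P) \to (\lnot Q \land R))) \to (\lnot P \land \lnot S))   [eliminate \to]
≡ \lnot \lnot P \lor \lnot ((P \lor \lnot R) \to ((\lnot Q \lor \lnot P) \to (\lnot Q \land R))) \lor (\lnot P \land \lnot S)   [eliminate \to]
≡ \lnot \lnot P \lor \lnot (\lnot (P \lor \lnot R) \lor ((\lnot Q \lor \lnot P) \to (\lnot Q \land R))) \lor (\lnot P \land \lnot S)   [eliminate \to]
≡ \lnot \lnot P \lor \lnot (\lnot (P \lor \lnot R) \lor \lnot (\lnot Q \lor \lnot P) \lor (\lnot Q \land R)) \lor (\lnot P \land \lnot S)   [eliminate \to]
≡ P \lor \lnot (\lnot (P \lor \lnot R) \lor \lnot (\lnot Q \lor \lnot P) \lor (\lnot Q \land R)) \lor (\lnot P \land \lnot S)   [double negation]
≡ P \lor (\lnot \lnot (P \lor \lnot R) \land \lnot \lnot (\lnot Q \lor \lnot P) \land \lnot (\lnot Q \land R)) \lor (\lnot P \land \lnot S)   [De Morgan]
≡ P \lor ((P \lor \lnot R) \land \lnot \lnot (\lnot Q \lor \lnot P) \land \lnot (\lnot Q \land R)) \lor (\lnot P \land \lnot S)   [double negation]
≡ P \lor ((P \lor \lnot R) \land (\lnot Q \lor \lnot P) \land \lnot (\lnot Q \land R)) \lor (\lnot P \land \lnot S)   [double negation]
≡ P \lor ((P \lor \lnot R) \land (\lnot Q \lor \lnot P) \land (\lnot \lnot Q \lor \lnot R)) \lor (\lnot P \land \lnot S)   [De Morgan]
≡ P \lor ((P \lor \lnot R) \land (\lnot Q \lor \lnot P) \land (Q \lor \lnot R)) \lor (\lnot P \land \lnot S)   [double negation]
≡ (P \lor P \lor \lnot R \lor \lnot P) \land (P \lor P \lor \lnot R \lor \lnot S) \land (P \lor \lnot Q \lor \lnot P \lor \lnot P) \land (P \lor \lnot Q \lor \lnot P \lor \lnot S) \land (P \lor Q \lor \lnot R \lor \lnot P) \land (P \lor Q \lor \lnot R \lor \lnot S)   [distribute \lor over \land]
≡ P \lor \lnot R \lor \lnot S   [simplify]

P \lor \lnot R \lor \lnot S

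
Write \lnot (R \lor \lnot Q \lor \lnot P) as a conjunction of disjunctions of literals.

\lnot (R \lor \lnot Q \lor \lnot P)
⇔ \lnot R \land \lnot \lnot Q \land \lnot \lnot P   (De Morgan)
⇔ \lnot R \land Q \land \lnot \lnot P   (double negation)
⇔ \lnot R \land Q \land P   (double negation)

\lnot R \land Q \land P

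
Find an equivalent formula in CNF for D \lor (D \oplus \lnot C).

D \lor (D \oplus \lnot C)
≡ D \lor ((D \lor \lnot C) \land \lnot (D \land \lnot C))   — expand \oplus
≡ D \lor ((D \lor \lnot C) \land (\lnot D \lor \lnot \lnot C))   — De Morgan
≡ D \lor ((D \lor \lnot C) \land (\lnot D \lor C))   — double negation
≡ (D \lor D \lor \lnot C) \land (D \lor \lnot D \lor C)   — distribute \lor over \land
≡ D \lor \lnot C   — simplify

D \lor \lnot C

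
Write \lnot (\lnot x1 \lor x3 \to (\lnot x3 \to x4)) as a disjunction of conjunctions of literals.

\lnot x1 \land \lnot x3 \land \lnot x4

\lnot (\lnot x1 \lor x3 \to (\lnot x3 \to x4))
≡ \lnot (\lnot (\lnot x1 \lor x3) \lor (\lnot x3 \to x4))   (eliminate \to)
≡ \lnot (\lnot (\lnot x1 \lor x3) \lor \lnot \lnot x3 \lor x4)   (eliminate \to)
≡ \lnot \lnot (\lnot x1 \lor x3) \land \lnot \lnot \lnot x3 \land \lnot x4   (De Morgan)
≡ (\lnot x1 \lor x3) \land \lnot \lnot \lnot x3 \land \lnot x4   (double negation)
≡ (\lnot x1 \lor x3) \land \lnot x3 \land \lnot x4   (double negation)
≡ \lnot x1 \land \lnot x3 \land \lnot x4 \lor x3 \land \lnot x3 \land \lnot x4   (distribute \land over \lor)
≡ \lnot x1 \land \lnot x3 \land \lnot x4   (simplify)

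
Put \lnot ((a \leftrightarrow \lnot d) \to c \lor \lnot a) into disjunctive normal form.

\lnot ((a \leftrightarrow \lnot d) \to c \lor \lnot a)
= \lnot (\lnot (a \leftrightarrow \lnot d) \lor c \lor \lnot a)   (eliminate \to)
= \lnot (\lnot ((a \to \lnot d) \land (\lnot d \to a)) \lor c \lor \lnot a)   (eliminate \leftrightarrow)
= \lnot (\lnot ((\lnot a \lor \lnot d) \land (\lnot d \to a)) \lor c \lor \lnot a)   (eliminate \to)
= \lnot (\lnot ((\lnot a \lor \lnot d) \land (\lnot \lnot d \lor a)) \lor c \lor \lnot a)   (eliminate \to)
= \lnot \lnot ((\lnot a \lor \lnot d) \land (\lnot \lnot d \lor a)) \land \lnot c \land \lnot \lnot a   (De Morgan)
= (\lnot a \lor \lnot d) \land (\lnot \lnot d \lor a) \land \lnot c \land \lnot \lnot a   (double negation)
= (\lnot a \lor \lnot d) \land (d \lor a) \land \lnot c \land \lnot \lnot a   (double negation)
= (\lnot a \lor \lnot d) \land (d \lor a) \land \lnot c \land a   (double negation)
= \lnot a \land d \land \lnot c \land a \lor \lnot a \land a \land \lnot c \land a \lor \lnot d \land d \land \lnot c \land a \lor \lnot d \land a \land \lnot c \land a   (distribute \land over \lor)
= \lnot d \land a \land \lnot c   (simplify)

\lnot d \land a \land \lnot c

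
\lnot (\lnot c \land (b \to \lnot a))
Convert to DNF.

\lnot (\lnot c \land (b \to \lnot a))
≡ \lnot (\lnot c \land (\lnot b \lor \lnot a))   (eliminate \to)
≡ \lnot \lnot c \lor \lnot (\lnot b \lor \lnot a)   (De Morgan)
≡ c \lor \lnot (\lnot b \lor \lnot a)   (double negation)
≡ c \lor \lnot \lnot b \land \lnot \lnot a   (De Morgan)
≡ c \lor b \land \lnot \lnot a   (double negation)
≡ c \lor b \land a   (double negation)

c \lor b \land a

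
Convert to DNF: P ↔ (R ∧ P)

¬P ∨ (R ∧ P)

P ↔ (R ∧ P)
= (P → (R ∧ P)) ∧ ((R ∧ P) → P)
= (¬P ∨ (R ∧ P)) ∧ ((R ∧ P) → P)
= (¬P ∨ (R ∧ P)) ∧ (¬(R ∧ P) ∨ P)
= (¬P ∨ (R ∧ P)) ∧ (¬R ∨ ¬P ∨ P)
= (¬P ∧ ¬R) ∨ (¬P ∧ ¬P) ∨ (¬P ∧ P) ∨ (R ∧ P ∧ ¬R) ∨ (R ∧ P ∧ ¬P) ∨ (R ∧ P ∧ P)
= ¬P ∨ (R ∧ P)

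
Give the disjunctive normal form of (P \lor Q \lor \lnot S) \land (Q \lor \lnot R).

(P \lor Q \lor \lnot S) \land (Q \lor \lnot R)
⇔ (P \land Q) \lor (P \land \lnot R) \lor (Q \land Q) \lor (Q \land \lnot R) \lor (\lnot S \land Q) \lor (\lnot S \land \lnot R)   [distribute \land over \lor]
⇔ (P \land \lnot R) \lor Q \lor (\lnot S \land \lnot R)   [simplify]

(P \land \lnot R) \lor Q \lor (\lnot S \land \lnot R)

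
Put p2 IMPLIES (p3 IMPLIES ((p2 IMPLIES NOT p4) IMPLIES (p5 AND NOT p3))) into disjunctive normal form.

NOT p2 OR NOT p3 OR (p2 AND p4)

p2 IMPLIES (p3 IMPLIES ((p2 IMPLIES NOT p4) IMPLIES (p5 AND NOT p3)))
⇔ NOT p2 OR (p3 IMPLIES ((p2 IMPLIES NOT p4) IMPLIES (p5 AND NOT p3)))   [eliminate IMPLIES]
⇔ NOT p2 OR NOT p3 OR ((p2 IMPLIES NOT p4) IMPLIES (p5 AND NOT p3))   [eliminate IMPLIES]
⇔ NOT p2 OR NOT p3 OR NOT (p2 IMPLIES NOT p4) OR (p5 AND NOT p3)   [eliminate IMPLIES]
⇔ NOT p2 OR NOT p3 OR NOT (NOT p2 OR NOT p4) OR (p5 AND NOT p3)   [eliminate IMPLIES]
⇔ NOT p2 OR NOT p3 OR (NOT NOT p2 AND NOT NOT p4) OR (p5 AND NOT p3)   [De Morgan]
⇔ NOT p2 OR NOT p3 OR (p2 AND NOT NOT p4) OR (p5 AND NOT p3)   [double negation]
⇔ NOT p2 OR NOT p3 OR (p2 AND p4) OR (p5 AND NOT p3)   [double negation]
⇔ NOT p2 OR NOT p3 OR (p2 AND p4)   [simplify]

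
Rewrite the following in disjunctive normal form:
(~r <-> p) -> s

(~r & ~p) | (p & r) | s

(~r <-> p) -> s
≡ ~(~r <-> p) | s   [eliminate ->]
≡ ~((~r -> p) & (p -> ~r)) | s   [eliminate <->]
≡ ~((~~r | p) & (p -> ~r)) | s   [eliminate ->]
≡ ~((~~r | p) & (~p | ~r)) | s   [eliminate ->]
≡ ~(~~r | p) | ~(~p | ~r) | s   [De Morgan]
≡ (~~~r & ~p) | ~(~p | ~r) | s   [De Morgan]
≡ (~r & ~p) | ~(~p | ~r) | s   [double negation]
≡ (~r & ~p) | (~~p & ~~r) | s   [De Morgan]
≡ (~r & ~p) | (p & ~~r) | s   [double negation]
≡ (~r & ~p) | (p & r) | s   [double negation]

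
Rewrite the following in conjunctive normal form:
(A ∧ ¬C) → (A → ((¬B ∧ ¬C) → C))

¬A ∨ C ∨ B

(A ∧ ¬C) → (A → ((¬B ∧ ¬C) → C))
≡ ¬(A ∧ ¬C) ∨ (A → ((¬B ∧ ¬C) → C))   (eliminate →)
≡ ¬(A ∧ ¬C) ∨ ¬A ∨ ((¬B ∧ ¬C) → C)   (eliminate →)
≡ ¬(A ∧ ¬C) ∨ ¬A ∨ ¬(¬B ∧ ¬C) ∨ C   (eliminate →)
≡ ¬A ∨ ¬¬C ∨ ¬A ∨ ¬(¬B ∧ ¬C) ∨ C   (De Morgan)
≡ ¬A ∨ C ∨ ¬A ∨ ¬(¬B ∧ ¬C) ∨ C   (double negation)
≡ ¬A ∨ C ∨ ¬A ∨ ¬¬B ∨ ¬¬C ∨ C   (De Morgan)
≡ ¬A ∨ C ∨ ¬A ∨ B ∨ ¬¬C ∨ C   (double negation)
≡ ¬A ∨ C ∨ ¬A ∨ B ∨ C ∨ C   (double negation)
≡ ¬A ∨ C ∨ B   (simplify)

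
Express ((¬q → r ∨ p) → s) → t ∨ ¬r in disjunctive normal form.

q ∧ ¬s ∨ r ∧ ¬s ∨ p ∧ ¬s ∨ t ∨ ¬r

((¬q → r ∨ p) → s) → t ∨ ¬r
⇔ ¬((¬q → r ∨ p) → s) ∨ t ∨ ¬r   [eliminate →]
⇔ ¬(¬(¬q → r ∨ p) ∨ s) ∨ t ∨ ¬r   [eliminate →]
⇔ ¬(¬(¬¬q ∨ r ∨ p) ∨ s) ∨ t ∨ ¬r   [eliminate →]
⇔ ¬¬(¬¬q ∨ r ∨ p) ∧ ¬s ∨ t ∨ ¬r   [De Morgan]
⇔ (¬¬q ∨ r ∨ p) ∧ ¬s ∨ t ∨ ¬r   [double negation]
⇔ (q ∨ r ∨ p) ∧ ¬s ∨ t ∨ ¬r   [double negation]
⇔ q ∧ ¬s ∨ r ∧ ¬s ∨ p ∧ ¬s ∨ t ∨ ¬r   [distribute ∧ over ∨]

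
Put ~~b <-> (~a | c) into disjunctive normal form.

(~b & a & ~c) | (~a & b) | (c & b)

~~b <-> (~a | c)
= (~~b -> (~a | c)) & ((~a | c) -> ~~b)   (eliminate <->)
= (~~~b | ~a | c) & ((~a | c) -> ~~b)   (eliminate ->)
= (~~~b | ~a | c) & (~(~a | c) | ~~b)   (eliminate ->)
= (~b | ~a | c) & (~(~a | c) | ~~b)   (double negation)
= (~b | ~a | c) & ((~~a & ~c) | ~~b)   (De Morgan)
= (~b | ~a | c) & ((a & ~c) | ~~b)   (double negation)
= (~b | ~a | c) & ((a & ~c) | b)   (double negation)
= (~b & a & ~c) | (~b & b) | (~a & a & ~c) | (~a & b) | (c & a & ~c) | (c & b)   (distribute & over |)
= (~b & a & ~c) | (~a & b) | (c & b)   (simplify)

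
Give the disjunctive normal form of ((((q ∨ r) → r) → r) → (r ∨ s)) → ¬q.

((((q ∨ r) → r) → r) → (r ∨ s)) → ¬q
≡ ¬((((q ∨ r) → r) → r) → (r ∨ s)) ∨ ¬q   (eliminate →)
≡ ¬(¬(((q ∨ r) → r) → r) ∨ r ∨ s) ∨ ¬q   (eliminate →)
≡ ¬(¬(¬((q ∨ r) → r) ∨ r) ∨ r ∨ s) ∨ ¬q   (eliminate →)
≡ ¬(¬(¬(¬(q ∨ r) ∨ r) ∨ r) ∨ r ∨ s) ∨ ¬q   (eliminate →)
≡ (¬¬(¬(¬(q ∨ r) ∨ r) ∨ r) ∧ ¬r ∧ ¬s) ∨ ¬q   (De Morgan)
≡ ((¬(¬(q ∨ r) ∨ r) ∨ r) ∧ ¬r ∧ ¬s) ∨ ¬q   (double negation)
≡ (((¬¬(q ∨ r) ∧ ¬r) ∨ r) ∧ ¬r ∧ ¬s) ∨ ¬q   (De Morgan)
≡ ((((q ∨ r) ∧ ¬r) ∨ r) ∧ ¬r ∧ ¬s) ∨ ¬q   (double negation)
≡ (q ∧ ¬r ∧ ¬r ∧ ¬s) ∨ (r ∧ ¬r ∧ ¬r ∧ ¬s) ∨ (r ∧ ¬r ∧ ¬s) ∨ ¬q   (distribute ∧ over ∨)
≡ (q ∧ ¬r ∧ ¬s) ∨ ¬q   (simplify)

(q ∧ ¬r ∧ ¬s) ∨ ¬q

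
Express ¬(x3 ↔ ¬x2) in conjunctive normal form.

(x3 ∨ ¬x2) ∧ (x2 ∨ ¬x3)

¬(x3 ↔ ¬x2)
= ¬((x3 → ¬x2) ∧ (¬x2 → x3))   [eliminate ↔]
= ¬((¬x3 ∨ ¬x2) ∧ (¬x2 → x3))   [eliminate →]
= ¬((¬x3 ∨ ¬x2) ∧ (¬¬x2 ∨ x3))   [eliminate →]
= ¬(¬x3 ∨ ¬x2) ∨ ¬(¬¬x2 ∨ x3)   [De Morgan]
= (¬¬x3 ∧ ¬¬x2) ∨ ¬(¬¬x2 ∨ x3)   [De Morgan]
= (x3 ∧ ¬¬x2) ∨ ¬(¬¬x2 ∨ x3)   [double negation]
= (x3 ∧ x2) ∨ ¬(¬¬x2 ∨ x3)   [double negation]
= (x3 ∧ x2) ∨ (¬¬¬x2 ∧ ¬x3)   [De Morgan]
= (x3 ∧ x2) ∨ (¬x2 ∧ ¬x3)   [double negation]
= (x3 ∨ ¬x2) ∧ (x3 ∨ ¬x3) ∧ (x2 ∨ ¬x2) ∧ (x2 ∨ ¬x3)   [distribute ∨ over ∧]
= (x3 ∨ ¬x2) ∧ (x2 ∨ ¬x3)   [simplify]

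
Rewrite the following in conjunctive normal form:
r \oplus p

r \oplus p
≡ (r \lor p) \land \lnot (r \land p)   (expand \oplus)
≡ (r \lor p) \land (\lnot r \lor \lnot p)   (De Morgan)

(r \lor p) \land (\lnot r \lor \lnot p)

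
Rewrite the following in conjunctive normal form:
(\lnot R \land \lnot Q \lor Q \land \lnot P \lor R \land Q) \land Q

(\lnot Q \lor \lnot P \lor R) \land Q

(\lnot R \land \lnot Q \lor Q \land \lnot P \lor R \land Q) \land Q
= (\lnot R \lor Q \lor R) \land (\lnot R \lor Q \lor Q) \land (\lnot R \lor \lnot P \lor R) \land (\lnot R \lor \lnot P \lor Q) \land (\lnot Q \lor Q \lor R) \land (\lnot Q \lor Q \lor Q) \land (\lnot Q \lor \lnot P \lor R) \land (\lnot Q \lor \lnot P \lor Q) \land Q   [distribute \lor over \land]
= (\lnot Q \lor \lnot P \lor R) \land Q   [simplify]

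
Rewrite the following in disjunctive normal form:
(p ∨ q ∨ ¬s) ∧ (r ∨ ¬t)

(p ∨ q ∨ ¬s) ∧ (r ∨ ¬t)
≡ (p ∧ r) ∨ (p ∧ ¬t) ∨ (q ∧ r) ∨ (q ∧ ¬t) ∨ (¬s ∧ r) ∨ (¬s ∧ ¬t)   [distribute ∧ over ∨]

(p ∧ r) ∨ (p ∧ ¬t) ∨ (q ∧ r) ∨ (q ∧ ¬t) ∨ (¬s ∧ r) ∨ (¬s ∧ ¬t)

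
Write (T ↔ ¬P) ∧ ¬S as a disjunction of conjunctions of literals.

¬T ∧ P ∧ ¬S ∨ ¬P ∧ T ∧ ¬S

(T ↔ ¬P) ∧ ¬S
≡ (T → ¬P) ∧ (¬P → T) ∧ ¬S
≡ (¬T ∨ ¬P) ∧ (¬P → T) ∧ ¬S
≡ (¬T ∨ ¬P) ∧ (¬¬P ∨ T) ∧ ¬S
≡ (¬T ∨ ¬P) ∧ (P ∨ T) ∧ ¬S
≡ ¬T ∧ P ∧ ¬S ∨ ¬T ∧ T ∧ ¬S ∨ ¬P ∧ P ∧ ¬S ∨ ¬P ∧ T ∧ ¬S
≡ ¬T ∧ P ∧ ¬S ∨ ¬P ∧ T ∧ ¬S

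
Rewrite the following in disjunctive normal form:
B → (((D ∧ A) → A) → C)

B → (((D ∧ A) → A) → C)
⇔ ¬B ∨ (((D ∧ A) → A) → C)   [eliminate →]
⇔ ¬B ∨ ¬((D ∧ A) → A) ∨ C   [eliminate →]
⇔ ¬B ∨ ¬(¬(D ∧ A) ∨ A) ∨ C   [eliminate →]
⇔ ¬B ∨ (¬¬(D ∧ A) ∧ ¬A) ∨ C   [De Morgan]
⇔ ¬B ∨ (D ∧ A ∧ ¬A) ∨ C   [double negation]
⇔ ¬B ∨ C   [simplify]

¬B ∨ C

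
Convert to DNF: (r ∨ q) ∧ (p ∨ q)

(r ∧ p) ∨ q

(r ∨ q) ∧ (p ∨ q)
= (r ∧ p) ∨ (r ∧ q) ∨ (q ∧ p) ∨ (q ∧ q)
= (r ∧ p) ∨ q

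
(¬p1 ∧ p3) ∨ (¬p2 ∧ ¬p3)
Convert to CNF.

(¬p1 ∨ ¬p2) ∧ (¬p1 ∨ ¬p3) ∧ (p3 ∨ ¬p2)

(¬p1 ∧ p3) ∨ (¬p2 ∧ ¬p3)
⇔ (¬p1 ∨ ¬p2) ∧ (¬p1 ∨ ¬p3) ∧ (p3 ∨ ¬p2) ∧ (p3 ∨ ¬p3)   (distribute ∨ over ∧)
⇔ (¬p1 ∨ ¬p2) ∧ (¬p1 ∨ ¬p3) ∧ (p3 ∨ ¬p2)   (simplify)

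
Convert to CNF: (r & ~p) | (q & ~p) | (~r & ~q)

(~p | ~r) & (~p | ~q)

(r & ~p) | (q & ~p) | (~r & ~q)
= (r | q | ~r) & (r | q | ~q) & (r | ~p | ~r) & (r | ~p | ~q) & (~p | q | ~r) & (~p | q | ~q) & (~p | ~p | ~r) & (~p | ~p | ~q)
= (~p | ~r) & (~p | ~q)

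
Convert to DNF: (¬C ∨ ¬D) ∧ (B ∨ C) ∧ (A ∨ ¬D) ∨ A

¬D ∧ B ∨ ¬D ∧ C ∨ A

(¬C ∨ ¬D) ∧ (B ∨ C) ∧ (A ∨ ¬D) ∨ A
= ¬C ∧ B ∧ A ∨ ¬C ∧ B ∧ ¬D ∨ ¬C ∧ C ∧ A ∨ ¬C ∧ C ∧ ¬D ∨ ¬D ∧ B ∧ A ∨ ¬D ∧ B ∧ ¬D ∨ ¬D ∧ C ∧ A ∨ ¬D ∧ C ∧ ¬D ∨ A   [distribute ∧ over ∨]
= ¬D ∧ B ∨ ¬D ∧ C ∨ A   [simplify]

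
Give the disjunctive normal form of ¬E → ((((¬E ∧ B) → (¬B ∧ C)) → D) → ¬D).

E ∨ ¬D

¬E → ((((¬E ∧ B) → (¬B ∧ C)) → D) → ¬D)
= ¬¬E ∨ ((((¬E ∧ B) → (¬B ∧ C)) → D) → ¬D)
= ¬¬E ∨ ¬(((¬E ∧ B) → (¬B ∧ C)) → D) ∨ ¬D
= ¬¬E ∨ ¬(¬((¬E ∧ B) → (¬B ∧ C)) ∨ D) ∨ ¬D
= ¬¬E ∨ ¬(¬(¬(¬E ∧ B) ∨ (¬B ∧ C)) ∨ D) ∨ ¬D
= E ∨ ¬(¬(¬(¬E ∧ B) ∨ (¬B ∧ C)) ∨ D) ∨ ¬D
= E ∨ (¬¬(¬(¬E ∧ B) ∨ (¬B ∧ C)) ∧ ¬D) ∨ ¬D
= E ∨ ((¬(¬E ∧ B) ∨ (¬B ∧ C)) ∧ ¬D) ∨ ¬D
= E ∨ ((¬¬E ∨ ¬B ∨ (¬B ∧ C)) ∧ ¬D) ∨ ¬D
= E ∨ ((E ∨ ¬B ∨ (¬B ∧ C)) ∧ ¬D) ∨ ¬D
= E ∨ (E ∧ ¬D) ∨ (¬B ∧ ¬D) ∨ (¬B ∧ C ∧ ¬D) ∨ ¬D
= E ∨ ¬D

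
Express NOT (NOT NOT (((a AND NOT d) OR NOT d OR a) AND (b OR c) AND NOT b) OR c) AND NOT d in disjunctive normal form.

(NOT b AND NOT c AND NOT d) OR (b AND NOT c AND NOT d)

NOT (NOT NOT (((a AND NOT d) OR NOT d OR a) AND (b OR c) AND NOT b) OR c) AND NOT d
= NOT NOT NOT (((a AND NOT d) OR NOT d OR a) AND (b OR c) AND NOT b) AND NOT c AND NOT d
= NOT (((a AND NOT d) OR NOT d OR a) AND (b OR c) AND NOT b) AND NOT c AND NOT d
= (NOT ((a AND NOT d) OR NOT d OR a) OR NOT (b OR c) OR NOT NOT b) AND NOT c AND NOT d
= ((NOT (a AND NOT d) AND NOT NOT d AND NOT a) OR NOT (b OR c) OR NOT NOT b) AND NOT c AND NOT d
= (((NOT a OR NOT NOT d) AND NOT NOT d AND NOT a) OR NOT (b OR c) OR NOT NOT b) AND NOT c AND NOT d
= (((NOT a OR d) AND NOT NOT d AND NOT a) OR NOT (b OR c) OR NOT NOT b) AND NOT c AND NOT d
= (((NOT a OR d) AND d AND NOT a) OR NOT (b OR c) OR NOT NOT b) AND NOT c AND NOT d
= (((NOT a OR d) AND d AND NOT a) OR (NOT b AND NOT c) OR NOT NOT b) AND NOT c AND NOT d
= (((NOT a OR d) AND d AND NOT a) OR (NOT b AND NOT c) OR b) AND NOT c AND NOT d
= (NOT a AND d AND NOT a AND NOT c AND NOT d) OR (d AND d AND NOT a AND NOT c AND NOT d) OR (NOT b AND NOT c AND NOT c AND NOT d) OR (b AND NOT c AND NOT d)
= (NOT b AND NOT c AND NOT d) OR (b AND NOT c AND NOT d)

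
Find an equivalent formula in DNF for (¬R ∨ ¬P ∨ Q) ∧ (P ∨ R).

(¬R ∨ ¬P ∨ Q) ∧ (P ∨ R)
⇔ (¬R ∧ P) ∨ (¬R ∧ R) ∨ (¬P ∧ P) ∨ (¬P ∧ R) ∨ (Q ∧ P) ∨ (Q ∧ R)   — distribute ∧ over ∨
⇔ (¬R ∧ P) ∨ (¬P ∧ R) ∨ (Q ∧ P) ∨ (Q ∧ R)   — simplify

(¬R ∧ P) ∨ (¬P ∧ R) ∨ (Q ∧ P) ∨ (Q ∧ R)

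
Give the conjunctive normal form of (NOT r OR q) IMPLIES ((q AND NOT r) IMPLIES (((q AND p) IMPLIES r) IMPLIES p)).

r OR NOT q OR p

(NOT r OR q) IMPLIES ((q AND NOT r) IMPLIES (((q AND p) IMPLIES r) IMPLIES p))
= NOT (NOT r OR q) OR ((q AND NOT r) IMPLIES (((q AND p) IMPLIES r) IMPLIES p))   (eliminate IMPLIES)
= NOT (NOT r OR q) OR NOT (q AND NOT r) OR (((q AND p) IMPLIES r) IMPLIES p)   (eliminate IMPLIES)
= NOT (NOT r OR q) OR NOT (q AND NOT r) OR NOT ((q AND p) IMPLIES r) OR p   (eliminate IMPLIES)
= NOT (NOT r OR q) OR NOT (q AND NOT r) OR NOT (NOT (q AND p) OR r) OR p   (eliminate IMPLIES)
= (NOT NOT r AND NOT q) OR NOT (q AND NOT r) OR NOT (NOT (q AND p) OR r) OR p   (De Morgan)
= (r AND NOT q) OR NOT (q AND NOT r) OR NOT (NOT (q AND p) OR r) OR p   (double negation)
= (r AND NOT q) OR NOT q OR NOT NOT r OR NOT (NOT (q AND p) OR r) OR p   (De Morgan)
= (r AND NOT q) OR NOT q OR r OR NOT (NOT (q AND p) OR r) OR p   (double negation)
= (r AND NOT q) OR NOT q OR r OR (NOT NOT (q AND p) AND NOT r) OR p   (De Morgan)
= (r AND NOT q) OR NOT q OR r OR (q AND p AND NOT r) OR p   (double negation)
= (r OR NOT q OR r OR q OR p) AND (r OR NOT q OR r OR p OR p) AND (r OR NOT q OR r OR NOT r OR p) AND (NOT q OR NOT q OR r OR q OR p) AND (NOT q OR NOT q OR r OR p OR p) AND (NOT q OR NOT q OR r OR NOT r OR p)   (distribute OR over AND)
= r OR NOT q OR p   (simplify)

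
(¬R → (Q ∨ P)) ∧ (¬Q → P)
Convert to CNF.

Q ∨ P

(¬R → (Q ∨ P)) ∧ (¬Q → P)
= (¬¬R ∨ Q ∨ P) ∧ (¬Q → P)   [eliminate →]
= (¬¬R ∨ Q ∨ P) ∧ (¬¬Q ∨ P)   [eliminate →]
= (R ∨ Q ∨ P) ∧ (¬¬Q ∨ P)   [double negation]
= (R ∨ Q ∨ P) ∧ (Q ∨ P)   [double negation]
= Q ∨ P   [simplify]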